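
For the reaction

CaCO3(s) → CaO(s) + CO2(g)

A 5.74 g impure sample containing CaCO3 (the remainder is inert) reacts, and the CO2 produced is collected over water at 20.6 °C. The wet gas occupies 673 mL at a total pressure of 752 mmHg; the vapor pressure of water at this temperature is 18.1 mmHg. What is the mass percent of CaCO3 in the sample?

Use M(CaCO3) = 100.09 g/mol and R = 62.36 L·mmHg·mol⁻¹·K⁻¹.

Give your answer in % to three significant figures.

P(CO2) = 752 − 18.1 = 733.9 mmHg
n(CO2) = PV/RT = (733.9 × 0.6730) / (62.36 × 293.75) = 0.02696 mol
n(CaCO3) = (1/1) × 0.02696 = 0.02696 mol
m(CaCO3) = 0.02696 × 100.09 = 2.698 g
%CaCO3 = 2.698 / 5.74 × 100 = 47.00%

47.0 %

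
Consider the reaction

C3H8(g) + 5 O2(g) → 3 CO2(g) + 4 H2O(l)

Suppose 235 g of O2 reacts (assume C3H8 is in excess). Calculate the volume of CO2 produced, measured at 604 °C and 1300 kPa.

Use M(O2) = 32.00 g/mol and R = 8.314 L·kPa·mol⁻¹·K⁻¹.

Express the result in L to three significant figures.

24.7 L

n(O2) = 235.0 / 32.00 = 7.344 mol
n(CO2) = (3/5) × 7.344 = 4.406 mol
V = nRT/P = 4.406 × 8.314 × 877.15 / 1300 = 24.72 L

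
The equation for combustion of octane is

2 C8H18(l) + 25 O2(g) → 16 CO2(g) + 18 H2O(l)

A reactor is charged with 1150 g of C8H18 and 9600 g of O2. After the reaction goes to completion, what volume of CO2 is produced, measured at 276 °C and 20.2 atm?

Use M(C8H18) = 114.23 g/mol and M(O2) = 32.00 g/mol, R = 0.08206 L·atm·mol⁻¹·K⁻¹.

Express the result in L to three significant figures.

180 L

n(C8H18) = 1150 / 114.23 = 10.07 mol
n(O2) = 9600 / 32.00 = 300.0 mol
For 10.07 mol C8H18, stoichiometry requires (25/2) × 10.07 = 125.9 mol O2; 300.0 mol is available, so C8H18 is limiting.
n(CO2) = (16/2) × 10.07 = 80.56 mol
V(CO2) = nRT/P = 80.56 × 0.08206 × 549.15 / 20.2 = 179.7 L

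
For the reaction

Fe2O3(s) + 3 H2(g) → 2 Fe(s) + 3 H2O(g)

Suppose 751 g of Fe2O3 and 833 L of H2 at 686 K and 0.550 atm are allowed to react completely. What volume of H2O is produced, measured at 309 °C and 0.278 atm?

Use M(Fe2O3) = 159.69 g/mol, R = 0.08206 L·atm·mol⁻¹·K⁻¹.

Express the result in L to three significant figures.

n(Fe2O3) = 751 / 159.69 = 4.703 mol
n(H2) = PV/RT = (0.550 × 833) / (0.08206 × 686) = 8.139 mol
For 4.703 mol Fe2O3, stoichiometry requires (3/1) × 4.703 = 14.11 mol H2; 8.139 mol is available, so H2 is limiting.
n(H2O) = (3/3) × 8.139 = 8.139 mol
V(H2O) = nRT/P = 8.139 × 0.08206 × 582.15 / 0.278 = 1399 L

1400 L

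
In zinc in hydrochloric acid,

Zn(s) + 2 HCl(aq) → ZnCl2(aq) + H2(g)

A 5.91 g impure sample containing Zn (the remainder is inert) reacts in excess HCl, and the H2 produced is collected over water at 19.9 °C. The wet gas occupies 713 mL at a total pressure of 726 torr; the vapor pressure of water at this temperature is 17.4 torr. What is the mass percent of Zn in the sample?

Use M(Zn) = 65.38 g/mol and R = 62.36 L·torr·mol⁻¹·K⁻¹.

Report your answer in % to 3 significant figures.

30.6 %

P(H2) = 726 − 17.4 = 708.6 torr
n(H2) = PV/RT = (708.6 × 0.7130) / (62.36 × 293.05) = 0.02765 mol
n(Zn) = (1/1) × 0.02765 = 0.02765 mol
m(Zn) = 0.02765 × 65.38 = 1.808 g
%Zn = 1.808 / 5.91 × 100 = 30.59%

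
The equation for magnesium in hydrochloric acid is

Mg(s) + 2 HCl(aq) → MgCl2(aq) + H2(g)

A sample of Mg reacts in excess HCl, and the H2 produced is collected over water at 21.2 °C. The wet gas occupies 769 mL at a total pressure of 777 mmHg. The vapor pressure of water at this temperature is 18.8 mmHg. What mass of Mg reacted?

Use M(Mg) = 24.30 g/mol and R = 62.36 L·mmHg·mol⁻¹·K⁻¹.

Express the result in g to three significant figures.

0.772 g

P(H2) = 777 − 18.8 = 758.2 mmHg
n(H2) = PV/RT = (758.2 × 0.7690) / (62.36 × 294.35) = 0.03176 mol
n(Mg) = (1/1) × 0.03176 = 0.03176 mol
m(Mg) = 0.03176 × 24.30 = 0.7718 g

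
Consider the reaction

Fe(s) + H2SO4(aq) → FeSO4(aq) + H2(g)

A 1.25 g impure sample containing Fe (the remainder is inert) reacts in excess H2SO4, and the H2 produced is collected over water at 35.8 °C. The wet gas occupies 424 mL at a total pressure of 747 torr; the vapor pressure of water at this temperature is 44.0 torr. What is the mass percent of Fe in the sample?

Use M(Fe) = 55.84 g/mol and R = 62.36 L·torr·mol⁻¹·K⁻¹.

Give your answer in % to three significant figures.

P(H2) = 747 − 44.0 = 703.0 torr
n(H2) = PV/RT = (703.0 × 0.4240) / (62.36 × 308.95) = 0.01547 mol
n(Fe) = (1/1) × 0.01547 = 0.01547 mol
m(Fe) = 0.01547 × 55.84 = 0.8638 g
%Fe = 0.8638 / 1.25 × 100 = 69.10%

69.1 %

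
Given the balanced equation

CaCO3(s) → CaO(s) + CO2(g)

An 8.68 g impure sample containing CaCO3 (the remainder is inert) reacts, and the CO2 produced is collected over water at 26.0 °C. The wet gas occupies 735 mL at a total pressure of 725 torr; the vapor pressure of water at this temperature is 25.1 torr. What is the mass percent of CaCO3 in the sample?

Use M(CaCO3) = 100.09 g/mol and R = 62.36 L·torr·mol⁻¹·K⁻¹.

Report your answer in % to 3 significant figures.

31.8 %

P(CO2) = 725 − 25.1 = 699.9 torr
n(CO2) = PV/RT = (699.9 × 0.7350) / (62.36 × 299.15) = 0.02758 mol
n(CaCO3) = (1/1) × 0.02758 = 0.02758 mol
m(CaCO3) = 0.02758 × 100.09 = 2.760 g
%CaCO3 = 2.760 / 8.68 × 100 = 31.80%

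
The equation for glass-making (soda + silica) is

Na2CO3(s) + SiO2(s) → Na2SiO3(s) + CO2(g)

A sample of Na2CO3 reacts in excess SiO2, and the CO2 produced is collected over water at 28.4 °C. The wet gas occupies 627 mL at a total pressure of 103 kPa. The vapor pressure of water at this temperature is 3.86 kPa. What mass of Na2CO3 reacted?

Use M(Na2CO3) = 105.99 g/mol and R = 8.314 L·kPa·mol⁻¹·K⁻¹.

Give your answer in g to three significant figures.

2.63 g

P(CO2) = 103 − 3.86 = 99.14 kPa
n(CO2) = PV/RT = (99.14 × 0.6270) / (8.314 × 301.55) = 0.02479 mol
n(Na2CO3) = (1/1) × 0.02479 = 0.02479 mol
m(Na2CO3) = 0.02479 × 105.99 = 2.627 g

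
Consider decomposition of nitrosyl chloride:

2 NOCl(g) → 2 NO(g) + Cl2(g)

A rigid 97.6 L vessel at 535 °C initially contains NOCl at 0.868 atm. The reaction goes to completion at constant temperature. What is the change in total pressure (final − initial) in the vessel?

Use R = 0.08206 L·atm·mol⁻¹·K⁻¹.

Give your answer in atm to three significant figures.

0.434 atm

At constant T and V, P ∝ n(gas): 2 mol gas → 3 mol gas.
P_final = (3/2) × 0.868 = 1.302 atm; ΔP = 1.302 − 0.868 = 0.4340 atm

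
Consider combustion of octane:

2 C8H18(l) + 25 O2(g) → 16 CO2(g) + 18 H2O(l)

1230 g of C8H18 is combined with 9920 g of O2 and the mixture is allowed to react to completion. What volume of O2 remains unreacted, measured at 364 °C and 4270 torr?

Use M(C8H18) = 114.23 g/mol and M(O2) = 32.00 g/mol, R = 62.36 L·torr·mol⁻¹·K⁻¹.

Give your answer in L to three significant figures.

1630 L

n(C8H18) = 1230 / 114.23 = 10.77 mol
n(O2) = 9920 / 32.00 = 310.0 mol
For 10.77 mol C8H18, stoichiometry requires (25/2) × 10.77 = 134.6 mol O2; 310.0 mol is available, so C8H18 is limiting.
n(O2) consumed = (25/2) × 10.77 = 134.6 mol; remaining = 310.0 − 134.6 = 175.4 mol
V(O2) = nRT/P = 175.4 × 62.36 × 637.15 / 4270 = 1632 L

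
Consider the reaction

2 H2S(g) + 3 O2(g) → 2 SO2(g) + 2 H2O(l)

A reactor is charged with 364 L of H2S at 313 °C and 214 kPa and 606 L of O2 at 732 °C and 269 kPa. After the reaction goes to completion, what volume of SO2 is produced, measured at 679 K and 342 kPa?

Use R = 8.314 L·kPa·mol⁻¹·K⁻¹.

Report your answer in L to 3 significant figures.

n(H2S) = PV/RT = (214 × 364) / (8.314 × 586.15) = 15.98 mol
n(O2) = PV/RT = (269 × 606) / (8.314 × 1005.15) = 19.51 mol
For 15.98 mol H2S, stoichiometry requires (3/2) × 15.98 = 23.97 mol O2; 19.51 mol is available, so O2 is limiting.
n(SO2) = (2/3) × 19.51 = 13.01 mol
V(SO2) = nRT/P = 13.01 × 8.314 × 679 / 342 = 214.7 L

215 L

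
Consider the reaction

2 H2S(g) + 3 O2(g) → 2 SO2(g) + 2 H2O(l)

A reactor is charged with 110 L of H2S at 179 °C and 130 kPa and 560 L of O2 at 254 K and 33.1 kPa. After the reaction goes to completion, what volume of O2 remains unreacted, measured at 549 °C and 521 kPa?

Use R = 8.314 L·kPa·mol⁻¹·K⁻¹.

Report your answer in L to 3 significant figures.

n(H2S) = PV/RT = (130 × 110) / (8.314 × 452.15) = 3.804 mol
n(O2) = PV/RT = (33.1 × 560) / (8.314 × 254) = 8.778 mol
For 3.804 mol H2S, stoichiometry requires (3/2) × 3.804 = 5.706 mol O2; 8.778 mol is available, so H2S is limiting.
n(O2) consumed = (3/2) × 3.804 = 5.706 mol; remaining = 8.778 − 5.706 = 3.072 mol
V(O2) = nRT/P = 3.072 × 8.314 × 822.15 / 521 = 40.30 L

40.3 L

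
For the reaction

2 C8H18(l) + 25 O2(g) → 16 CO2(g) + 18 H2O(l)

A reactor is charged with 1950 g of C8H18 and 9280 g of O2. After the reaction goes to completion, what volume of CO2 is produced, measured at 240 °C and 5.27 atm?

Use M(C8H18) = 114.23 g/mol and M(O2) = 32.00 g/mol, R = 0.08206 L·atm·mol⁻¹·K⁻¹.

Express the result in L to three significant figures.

n(C8H18) = 1950 / 114.23 = 17.07 mol
n(O2) = 9280 / 32.00 = 290.0 mol
For 17.07 mol C8H18, stoichiometry requires (25/2) × 17.07 = 213.4 mol O2; 290.0 mol is available, so C8H18 is limiting.
n(CO2) = (16/2) × 17.07 = 136.6 mol
V(CO2) = nRT/P = 136.6 × 0.08206 × 513.15 / 5.27 = 1091 L

1090 L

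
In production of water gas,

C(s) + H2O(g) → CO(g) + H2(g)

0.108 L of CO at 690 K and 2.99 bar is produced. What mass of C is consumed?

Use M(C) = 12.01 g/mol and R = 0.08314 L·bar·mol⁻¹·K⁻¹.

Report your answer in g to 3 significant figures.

0.0676 g

n(CO) = PV/RT = (2.99 × 0.108) / (0.08314 × 690) = 0.005629 mol
n(C) = (1/1) × 0.005629 = 0.005629 mol
m(C) = 0.005629 × 12.01 = 0.06760 g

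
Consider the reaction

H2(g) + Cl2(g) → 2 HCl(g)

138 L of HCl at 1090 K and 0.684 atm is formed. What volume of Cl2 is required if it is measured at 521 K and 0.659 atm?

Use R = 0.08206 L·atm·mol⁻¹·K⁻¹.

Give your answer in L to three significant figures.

34.2 L

n(HCl) = PV/RT = (0.684 × 138) / (0.08206 × 1090) = 1.055 mol
n(Cl2) = (1/2) × 1.055 = 0.5275 mol
V = nRT/P = 0.5275 × 0.08206 × 521 / 0.659 = 34.22 L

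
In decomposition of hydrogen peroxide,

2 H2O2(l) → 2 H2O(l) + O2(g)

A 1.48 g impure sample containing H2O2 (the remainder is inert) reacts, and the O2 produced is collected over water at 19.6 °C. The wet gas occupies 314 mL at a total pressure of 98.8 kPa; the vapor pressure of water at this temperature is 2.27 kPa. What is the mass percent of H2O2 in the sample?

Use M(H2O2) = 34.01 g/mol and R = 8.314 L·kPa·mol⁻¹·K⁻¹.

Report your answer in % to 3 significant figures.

P(O2) = 98.8 − 2.27 = 96.53 kPa
n(O2) = PV/RT = (96.53 × 0.3140) / (8.314 × 292.75) = 0.01245 mol
n(H2O2) = (2/1) × 0.01245 = 0.02490 mol
m(H2O2) = 0.02490 × 34.01 = 0.8468 g
%H2O2 = 0.8468 / 1.48 × 100 = 57.22%

57.2 %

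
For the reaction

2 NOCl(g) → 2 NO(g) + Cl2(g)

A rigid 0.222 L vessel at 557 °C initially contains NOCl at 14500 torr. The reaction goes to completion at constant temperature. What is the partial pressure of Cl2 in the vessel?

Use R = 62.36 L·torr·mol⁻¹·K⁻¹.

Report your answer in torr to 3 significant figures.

7250 torr

n(NOCl)₀ = PV/RT = (14500 × 0.222) / (62.36 × 830.15) = 0.06218 mol
n(Cl2) = (1/2) × 0.06218 = 0.03109 mol
P(Cl2) = nRT/V = 0.03109 × 62.36 × 830.15 / 0.222 = 7250 torr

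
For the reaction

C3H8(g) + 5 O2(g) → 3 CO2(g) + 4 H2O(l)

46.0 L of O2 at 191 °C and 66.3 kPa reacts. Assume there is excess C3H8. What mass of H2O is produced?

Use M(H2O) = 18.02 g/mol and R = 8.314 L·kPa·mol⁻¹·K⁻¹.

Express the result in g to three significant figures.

n(O2) = PV/RT = (66.3 × 46.0) / (8.314 × 464.15) = 0.7903 mol
n(H2O) = (4/5) × 0.7903 = 0.6322 mol
m(H2O) = 0.6322 × 18.02 = 11.39 g

11.4 g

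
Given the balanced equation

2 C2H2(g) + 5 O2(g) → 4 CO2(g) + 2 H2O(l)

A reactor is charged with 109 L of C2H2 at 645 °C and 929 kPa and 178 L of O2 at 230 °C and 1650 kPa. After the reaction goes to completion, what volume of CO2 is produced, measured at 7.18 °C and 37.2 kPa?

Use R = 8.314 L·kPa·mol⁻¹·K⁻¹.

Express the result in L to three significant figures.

1660 L

n(C2H2) = PV/RT = (929 × 109) / (8.314 × 918.15) = 13.27 mol
n(O2) = PV/RT = (1650 × 178) / (8.314 × 503.15) = 70.21 mol
For 13.27 mol C2H2, stoichiometry requires (5/2) × 13.27 = 33.17 mol O2; 70.21 mol is available, so C2H2 is limiting.
n(CO2) = (4/2) × 13.27 = 26.54 mol
V(CO2) = nRT/P = 26.54 × 8.314 × 280.33 / 37.2 = 1663 L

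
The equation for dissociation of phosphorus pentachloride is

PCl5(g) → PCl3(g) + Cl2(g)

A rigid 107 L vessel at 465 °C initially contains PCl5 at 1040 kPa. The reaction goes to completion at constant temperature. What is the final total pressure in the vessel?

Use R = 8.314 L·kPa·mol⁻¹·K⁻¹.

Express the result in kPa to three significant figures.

2080 kPa

Since T and V are fixed, P_final/P_initial = n_final/n_initial = 2/1.
P_final = (2/1) × 1040 = 2080 kPa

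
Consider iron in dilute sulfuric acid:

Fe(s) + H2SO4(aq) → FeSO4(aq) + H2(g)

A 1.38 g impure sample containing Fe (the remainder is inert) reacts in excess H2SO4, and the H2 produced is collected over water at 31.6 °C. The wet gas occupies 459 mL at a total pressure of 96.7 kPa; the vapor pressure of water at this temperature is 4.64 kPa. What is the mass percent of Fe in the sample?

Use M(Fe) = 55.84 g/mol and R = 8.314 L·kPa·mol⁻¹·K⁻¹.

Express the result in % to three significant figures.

67.5 %

P(H2) = 96.7 − 4.64 = 92.06 kPa
n(H2) = PV/RT = (92.06 × 0.4590) / (8.314 × 304.75) = 0.01668 mol
n(Fe) = (1/1) × 0.01668 = 0.01668 mol
m(Fe) = 0.01668 × 55.84 = 0.9314 g
%Fe = 0.9314 / 1.38 × 100 = 67.49%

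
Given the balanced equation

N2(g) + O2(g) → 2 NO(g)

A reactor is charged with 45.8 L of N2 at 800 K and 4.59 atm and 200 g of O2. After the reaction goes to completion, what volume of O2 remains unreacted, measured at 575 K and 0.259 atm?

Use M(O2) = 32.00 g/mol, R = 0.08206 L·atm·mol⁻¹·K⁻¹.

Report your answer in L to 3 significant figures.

555 L

n(N2) = PV/RT = (4.59 × 45.8) / (0.08206 × 800) = 3.202 mol
n(O2) = 200 / 32.00 = 6.250 mol
For 3.202 mol N2, stoichiometry requires (1/1) × 3.202 = 3.202 mol O2; 6.250 mol is available, so N2 is limiting.
n(O2) consumed = (1/1) × 3.202 = 3.202 mol; remaining = 6.250 − 3.202 = 3.048 mol
V(O2) = nRT/P = 3.048 × 0.08206 × 575 / 0.259 = 555.3 L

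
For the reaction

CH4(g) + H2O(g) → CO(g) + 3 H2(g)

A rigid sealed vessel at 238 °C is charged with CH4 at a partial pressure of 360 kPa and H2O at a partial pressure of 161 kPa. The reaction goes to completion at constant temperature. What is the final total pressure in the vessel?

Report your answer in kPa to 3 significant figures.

843 kPa

At constant V, partial pressures at 238 °C are proportional to moles, so apply stoichiometry directly to pressures.
P(H2O) required for 360 kPa of CH4 = (1/1) × 360 = 360.0 kPa; available 161 kPa, so H2O is limiting.
P(CH4) remaining = 360 − (1/1) × 161 = 199.0 kPa
P(gaseous products) = (1+3)/1 × 161 = 644.0 kPa
P_total at 238 °C = 199.0 + 644.0 = 843.0 kPa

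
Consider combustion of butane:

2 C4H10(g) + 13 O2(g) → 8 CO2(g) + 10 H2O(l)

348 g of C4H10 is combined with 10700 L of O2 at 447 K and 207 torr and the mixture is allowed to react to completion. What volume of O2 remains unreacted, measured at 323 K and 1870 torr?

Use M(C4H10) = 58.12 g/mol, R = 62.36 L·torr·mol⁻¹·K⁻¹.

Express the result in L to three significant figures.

n(C4H10) = 348 / 58.12 = 5.988 mol
n(O2) = PV/RT = (207 × 10700) / (62.36 × 447) = 79.46 mol
For 5.988 mol C4H10, stoichiometry requires (13/2) × 5.988 = 38.92 mol O2; 79.46 mol is available, so C4H10 is limiting.
n(O2) consumed = (13/2) × 5.988 = 38.92 mol; remaining = 79.46 − 38.92 = 40.54 mol
V(O2) = nRT/P = 40.54 × 62.36 × 323 / 1870 = 436.7 L

437 L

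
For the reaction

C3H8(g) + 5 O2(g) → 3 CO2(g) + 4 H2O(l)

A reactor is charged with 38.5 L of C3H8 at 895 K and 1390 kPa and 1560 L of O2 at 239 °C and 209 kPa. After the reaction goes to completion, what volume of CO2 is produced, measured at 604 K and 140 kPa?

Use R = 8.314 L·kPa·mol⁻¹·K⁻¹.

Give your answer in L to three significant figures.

774 L

n(C3H8) = PV/RT = (1390 × 38.5) / (8.314 × 895) = 7.192 mol
n(O2) = PV/RT = (209 × 1560) / (8.314 × 512.15) = 76.57 mol
For 7.192 mol C3H8, stoichiometry requires (5/1) × 7.192 = 35.96 mol O2; 76.57 mol is available, so C3H8 is limiting.
n(CO2) = (3/1) × 7.192 = 21.58 mol
V(CO2) = nRT/P = 21.58 × 8.314 × 604 / 140 = 774.1 L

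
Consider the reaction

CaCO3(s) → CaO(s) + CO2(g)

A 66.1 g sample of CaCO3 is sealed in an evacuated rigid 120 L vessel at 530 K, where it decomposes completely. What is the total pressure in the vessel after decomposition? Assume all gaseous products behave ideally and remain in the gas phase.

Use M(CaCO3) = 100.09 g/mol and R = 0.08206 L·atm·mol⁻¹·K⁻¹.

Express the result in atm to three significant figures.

0.239 atm

n(CaCO3) = 66.1 / 100.09 = 0.6604 mol
n(gas produced) = (1/1) × 0.6604 = 0.6604 mol
P = nRT/V = 0.6604 × 0.08206 × 530 / 120 = 0.2393 atm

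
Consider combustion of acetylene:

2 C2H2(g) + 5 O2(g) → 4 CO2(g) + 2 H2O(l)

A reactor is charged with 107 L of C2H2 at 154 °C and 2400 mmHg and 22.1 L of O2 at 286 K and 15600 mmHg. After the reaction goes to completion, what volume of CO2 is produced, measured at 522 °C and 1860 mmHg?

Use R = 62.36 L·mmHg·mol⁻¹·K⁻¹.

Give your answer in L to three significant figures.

n(C2H2) = PV/RT = (2400 × 107) / (62.36 × 427.15) = 9.641 mol
n(O2) = PV/RT = (15600 × 22.1) / (62.36 × 286) = 19.33 mol
For 9.641 mol C2H2, stoichiometry requires (5/2) × 9.641 = 24.10 mol O2; 19.33 mol is available, so O2 is limiting.
n(CO2) = (4/5) × 19.33 = 15.46 mol
V(CO2) = nRT/P = 15.46 × 62.36 × 795.15 / 1860 = 412.1 L

412 L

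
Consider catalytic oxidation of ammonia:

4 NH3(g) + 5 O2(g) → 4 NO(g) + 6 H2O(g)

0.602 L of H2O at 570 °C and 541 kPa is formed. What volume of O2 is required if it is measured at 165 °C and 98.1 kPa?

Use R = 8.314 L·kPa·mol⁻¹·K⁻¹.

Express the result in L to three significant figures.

1.44 L

n(H2O) = PV/RT = (541 × 0.602) / (8.314 × 843.15) = 0.04646 mol
n(O2) = (5/6) × 0.04646 = 0.03872 mol
V = nRT/P = 0.03872 × 8.314 × 438.15 / 98.1 = 1.438 L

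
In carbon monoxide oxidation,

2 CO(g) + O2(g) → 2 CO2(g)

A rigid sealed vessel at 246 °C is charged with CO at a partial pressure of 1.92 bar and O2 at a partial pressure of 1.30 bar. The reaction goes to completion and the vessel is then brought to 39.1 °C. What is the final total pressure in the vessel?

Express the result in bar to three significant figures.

1.36 bar

At constant V, partial pressures at 246 °C are proportional to moles, so apply stoichiometry directly to pressures.
P(O2) required for 1.92 bar of CO = (1/2) × 1.92 = 0.9600 bar; available 1.30 bar, so CO is limiting.
P(O2) remaining = 1.30 − (1/2) × 1.92 = 0.3400 bar
P(gaseous products) = (2)/2 × 1.92 = 1.920 bar
P_total at 246 °C = 0.3400 + 1.920 = 2.260 bar
Scaling to 39.1 °C: P = 2.260 × 312.25/519.15 = 1.359 bar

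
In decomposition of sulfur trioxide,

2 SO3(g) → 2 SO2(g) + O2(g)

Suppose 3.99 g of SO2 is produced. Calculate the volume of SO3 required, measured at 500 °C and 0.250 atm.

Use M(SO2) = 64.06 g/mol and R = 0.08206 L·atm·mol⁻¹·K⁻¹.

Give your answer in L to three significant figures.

n(SO2) = 3.990 / 64.06 = 0.06229 mol
n(SO3) = (2/2) × 0.06229 = 0.06229 mol
V = nRT/P = 0.06229 × 0.08206 × 773.15 / 0.250 = 15.81 L

15.8 L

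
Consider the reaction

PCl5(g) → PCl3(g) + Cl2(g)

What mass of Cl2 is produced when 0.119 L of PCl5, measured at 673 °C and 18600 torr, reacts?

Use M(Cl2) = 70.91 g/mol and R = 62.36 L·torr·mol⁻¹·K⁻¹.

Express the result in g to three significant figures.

n(PCl5) = PV/RT = (18600 × 0.119) / (62.36 × 946.15) = 0.03751 mol
n(Cl2) = (1/1) × 0.03751 = 0.03751 mol
m(Cl2) = 0.03751 × 70.91 = 2.660 g

2.66 g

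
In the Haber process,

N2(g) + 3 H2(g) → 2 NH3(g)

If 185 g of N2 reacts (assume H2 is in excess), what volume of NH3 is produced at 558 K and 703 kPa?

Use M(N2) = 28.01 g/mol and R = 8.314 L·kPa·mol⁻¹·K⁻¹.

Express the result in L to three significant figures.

87.2 L

n(N2) = 185.0 / 28.01 = 6.605 mol
n(NH3) = (2/1) × 6.605 = 13.21 mol
V = nRT/P = 13.21 × 8.314 × 558 / 703 = 87.17 L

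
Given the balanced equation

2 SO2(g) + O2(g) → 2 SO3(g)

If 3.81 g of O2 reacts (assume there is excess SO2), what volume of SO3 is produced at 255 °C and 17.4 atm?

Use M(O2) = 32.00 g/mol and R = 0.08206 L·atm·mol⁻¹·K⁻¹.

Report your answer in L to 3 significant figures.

0.593 L

n(O2) = 3.810 / 32.00 = 0.1191 mol
n(SO3) = (2/1) × 0.1191 = 0.2382 mol
V = nRT/P = 0.2382 × 0.08206 × 528.15 / 17.4 = 0.5933 L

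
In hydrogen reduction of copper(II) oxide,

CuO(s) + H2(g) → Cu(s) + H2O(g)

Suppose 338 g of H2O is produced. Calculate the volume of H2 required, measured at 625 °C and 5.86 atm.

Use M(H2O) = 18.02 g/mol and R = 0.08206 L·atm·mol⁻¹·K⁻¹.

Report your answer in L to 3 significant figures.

n(H2O) = 338.0 / 18.02 = 18.76 mol
n(H2) = (1/1) × 18.76 = 18.76 mol
V = nRT/P = 18.76 × 0.08206 × 898.15 / 5.86 = 235.9 L

236 L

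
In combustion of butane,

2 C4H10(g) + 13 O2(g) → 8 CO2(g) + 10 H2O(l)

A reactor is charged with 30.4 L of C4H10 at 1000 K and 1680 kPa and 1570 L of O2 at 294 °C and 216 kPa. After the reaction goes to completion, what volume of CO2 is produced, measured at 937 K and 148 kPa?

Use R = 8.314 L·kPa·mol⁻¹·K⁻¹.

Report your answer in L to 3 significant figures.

n(C4H10) = PV/RT = (1680 × 30.4) / (8.314 × 1000) = 6.143 mol
n(O2) = PV/RT = (216 × 1570) / (8.314 × 567.15) = 71.92 mol
For 6.143 mol C4H10, stoichiometry requires (13/2) × 6.143 = 39.93 mol O2; 71.92 mol is available, so C4H10 is limiting.
n(CO2) = (8/2) × 6.143 = 24.57 mol
V(CO2) = nRT/P = 24.57 × 8.314 × 937 / 148 = 1293 L

1290 L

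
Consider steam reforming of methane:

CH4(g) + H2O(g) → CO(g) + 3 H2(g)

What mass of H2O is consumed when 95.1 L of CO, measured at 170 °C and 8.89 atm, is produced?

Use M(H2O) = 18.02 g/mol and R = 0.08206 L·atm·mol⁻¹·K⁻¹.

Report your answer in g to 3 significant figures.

n(CO) = PV/RT = (8.89 × 95.1) / (0.08206 × 443.15) = 23.25 mol
n(H2O) = (1/1) × 23.25 = 23.25 mol
m(H2O) = 23.25 × 18.02 = 419.0 g

419 g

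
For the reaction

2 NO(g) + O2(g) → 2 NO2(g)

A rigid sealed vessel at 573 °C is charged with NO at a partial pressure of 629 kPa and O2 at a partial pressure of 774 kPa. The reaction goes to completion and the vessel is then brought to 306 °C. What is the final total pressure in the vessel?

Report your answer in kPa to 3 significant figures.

745 kPa

Because the vessel is rigid and T is held at 573 °C, work the stoichiometry in partial pressures (P_i = n_iRT/V).
P(O2) required for 629 kPa of NO = (1/2) × 629 = 314.5 kPa; available 774 kPa, so NO is limiting.
P(O2) remaining = 774 − (1/2) × 629 = 459.5 kPa
P(gaseous products) = (2)/2 × 629 = 629.0 kPa
P_total at 573 °C = 459.5 + 629.0 = 1088 kPa
Scaling to 306 °C: P = 1088 × 579.15/846.15 = 744.7 kPa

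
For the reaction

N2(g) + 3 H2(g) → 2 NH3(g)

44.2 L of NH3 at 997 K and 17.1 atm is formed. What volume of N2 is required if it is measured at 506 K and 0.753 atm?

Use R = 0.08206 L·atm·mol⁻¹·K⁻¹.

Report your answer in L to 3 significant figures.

n(NH3) = PV/RT = (17.1 × 44.2) / (0.08206 × 997) = 9.238 mol
n(N2) = (1/2) × 9.238 = 4.619 mol
V = nRT/P = 4.619 × 0.08206 × 506 / 0.753 = 254.7 L

255 L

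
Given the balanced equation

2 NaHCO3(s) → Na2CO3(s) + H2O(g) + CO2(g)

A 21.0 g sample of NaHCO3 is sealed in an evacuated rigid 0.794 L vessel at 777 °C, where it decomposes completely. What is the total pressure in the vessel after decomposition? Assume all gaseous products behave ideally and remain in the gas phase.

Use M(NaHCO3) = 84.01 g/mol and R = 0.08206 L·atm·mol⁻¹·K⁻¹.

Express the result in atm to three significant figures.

27.1 atm

n(NaHCO3) = 21.0 / 84.01 = 0.2500 mol
n(gas produced) = (2/2) × 0.2500 = 0.2500 mol
P = nRT/V = 0.2500 × 0.08206 × 1050.15 / 0.794 = 27.13 atm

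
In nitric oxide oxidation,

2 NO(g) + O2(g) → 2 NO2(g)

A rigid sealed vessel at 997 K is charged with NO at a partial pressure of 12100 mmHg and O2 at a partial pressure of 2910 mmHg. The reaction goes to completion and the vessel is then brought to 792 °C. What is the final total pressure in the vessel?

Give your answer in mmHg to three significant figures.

Because the vessel is rigid and T is held at 997 K, work the stoichiometry in partial pressures (P_i = n_iRT/V).
P(O2) required for 12100 mmHg of NO = (1/2) × 12100 = 6050 mmHg; available 2910 mmHg, so O2 is limiting.
P(NO) remaining = 12100 − (2/1) × 2910 = 6280 mmHg
P(gaseous products) = (2)/1 × 2910 = 5820 mmHg
P_total at 997 K = 6280 + 5820 = 12100 mmHg
Scaling to 792 °C: P = 12100 × 1065.15/997 = 12930 mmHg

12900 mmHg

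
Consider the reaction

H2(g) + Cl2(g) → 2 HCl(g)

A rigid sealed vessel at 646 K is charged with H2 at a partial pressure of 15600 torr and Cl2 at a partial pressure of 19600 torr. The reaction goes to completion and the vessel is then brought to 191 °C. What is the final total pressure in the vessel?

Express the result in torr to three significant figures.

25300 torr

Because the vessel is rigid and T is held at 646 K, work the stoichiometry in partial pressures (P_i = n_iRT/V).
P(Cl2) required for 15600 torr of H2 = (1/1) × 15600 = 15600 torr; available 19600 torr, so H2 is limiting.
P(Cl2) remaining = 19600 − (1/1) × 15600 = 4000 torr
P(gaseous products) = (2)/1 × 15600 = 31200 torr
P_total at 646 K = 4000 + 31200 = 35200 torr
Scaling to 191 °C: P = 35200 × 464.15/646 = 25290 torr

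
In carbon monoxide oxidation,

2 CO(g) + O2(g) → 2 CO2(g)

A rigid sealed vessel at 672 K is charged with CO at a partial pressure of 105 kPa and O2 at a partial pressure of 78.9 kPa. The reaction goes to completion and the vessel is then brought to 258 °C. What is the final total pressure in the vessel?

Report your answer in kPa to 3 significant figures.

With V and T fixed, P_i ∝ n_i, so the mole ratios apply directly to partial pressures at 672 K.
P(O2) required for 105 kPa of CO = (1/2) × 105 = 52.50 kPa; available 78.9 kPa, so CO is limiting.
P(O2) remaining = 78.9 − (1/2) × 105 = 26.40 kPa
P(gaseous products) = (2)/2 × 105 = 105.0 kPa
P_total at 672 K = 26.40 + 105.0 = 131.4 kPa
Scaling to 258 °C: P = 131.4 × 531.15/672 = 103.9 kPa

104 kPa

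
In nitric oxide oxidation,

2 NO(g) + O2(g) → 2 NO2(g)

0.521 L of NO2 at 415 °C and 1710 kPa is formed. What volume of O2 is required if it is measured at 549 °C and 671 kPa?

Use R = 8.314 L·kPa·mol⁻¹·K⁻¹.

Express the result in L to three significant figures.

n(NO2) = PV/RT = (1710 × 0.521) / (8.314 × 688.15) = 0.1557 mol
n(O2) = (1/2) × 0.1557 = 0.07785 mol
V = nRT/P = 0.07785 × 8.314 × 822.15 / 671 = 0.7930 L

0.793 L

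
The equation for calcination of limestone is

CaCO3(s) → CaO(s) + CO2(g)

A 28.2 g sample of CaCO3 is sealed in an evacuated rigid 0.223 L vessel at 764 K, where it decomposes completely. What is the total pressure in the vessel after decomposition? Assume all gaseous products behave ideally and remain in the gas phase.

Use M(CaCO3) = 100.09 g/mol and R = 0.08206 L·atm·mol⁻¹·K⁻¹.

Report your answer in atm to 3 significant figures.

n(CaCO3) = 28.2 / 100.09 = 0.2817 mol
n(gas produced) = (1/1) × 0.2817 = 0.2817 mol
P = nRT/V = 0.2817 × 0.08206 × 764 / 0.223 = 79.20 atm

79.2 atm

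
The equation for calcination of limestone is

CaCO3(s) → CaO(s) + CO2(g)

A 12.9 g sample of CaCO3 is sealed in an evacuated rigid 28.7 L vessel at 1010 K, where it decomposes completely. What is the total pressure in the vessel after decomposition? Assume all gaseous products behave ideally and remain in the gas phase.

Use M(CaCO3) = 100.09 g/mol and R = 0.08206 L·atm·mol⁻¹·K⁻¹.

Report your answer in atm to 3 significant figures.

n(CaCO3) = 12.9 / 100.09 = 0.1289 mol
n(gas produced) = (1/1) × 0.1289 = 0.1289 mol
P = nRT/V = 0.1289 × 0.08206 × 1010 / 28.7 = 0.3722 atm

0.372 atm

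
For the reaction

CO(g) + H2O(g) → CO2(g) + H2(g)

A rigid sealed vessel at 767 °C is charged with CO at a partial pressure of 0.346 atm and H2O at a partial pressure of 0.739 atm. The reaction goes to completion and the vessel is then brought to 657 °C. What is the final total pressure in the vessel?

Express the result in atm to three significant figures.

Because the vessel is rigid and T is held at 767 °C, work the stoichiometry in partial pressures (P_i = n_iRT/V).
P(H2O) required for 0.346 atm of CO = (1/1) × 0.346 = 0.3460 atm; available 0.739 atm, so CO is limiting.
P(H2O) remaining = 0.739 − (1/1) × 0.346 = 0.3930 atm
P(gaseous products) = (1+1)/1 × 0.346 = 0.6920 atm
P_total at 767 °C = 0.3930 + 0.6920 = 1.085 atm
Scaling to 657 °C: P = 1.085 × 930.15/1040.15 = 0.9703 atm

0.970 atm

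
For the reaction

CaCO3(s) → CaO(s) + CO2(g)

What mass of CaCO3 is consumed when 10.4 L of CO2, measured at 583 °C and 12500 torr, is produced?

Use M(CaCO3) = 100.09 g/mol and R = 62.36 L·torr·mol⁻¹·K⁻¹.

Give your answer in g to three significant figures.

n(CO2) = PV/RT = (12500 × 10.4) / (62.36 × 856.15) = 2.435 mol
n(CaCO3) = (1/1) × 2.435 = 2.435 mol
m(CaCO3) = 2.435 × 100.09 = 243.7 g

244 g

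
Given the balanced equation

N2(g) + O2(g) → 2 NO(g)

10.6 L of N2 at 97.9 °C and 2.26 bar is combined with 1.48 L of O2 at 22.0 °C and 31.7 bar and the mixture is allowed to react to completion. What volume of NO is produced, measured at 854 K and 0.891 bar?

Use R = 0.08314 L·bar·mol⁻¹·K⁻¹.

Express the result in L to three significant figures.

n(N2) = PV/RT = (2.26 × 10.6) / (0.08314 × 371.05) = 0.7766 mol
n(O2) = PV/RT = (31.7 × 1.48) / (0.08314 × 295.15) = 1.912 mol
For 0.7766 mol N2, stoichiometry requires (1/1) × 0.7766 = 0.7766 mol O2; 1.912 mol is available, so N2 is limiting.
n(NO) = (2/1) × 0.7766 = 1.553 mol
V(NO) = nRT/P = 1.553 × 0.08314 × 854 / 0.891 = 123.8 L

124 L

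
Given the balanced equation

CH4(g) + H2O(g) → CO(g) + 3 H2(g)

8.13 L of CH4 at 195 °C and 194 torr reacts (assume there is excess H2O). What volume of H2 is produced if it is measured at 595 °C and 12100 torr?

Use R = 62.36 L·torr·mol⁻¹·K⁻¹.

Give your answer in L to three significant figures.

0.725 L

n(CH4) = PV/RT = (194 × 8.13) / (62.36 × 468.15) = 0.05403 mol
n(H2) = (3/1) × 0.05403 = 0.1621 mol
V = nRT/P = 0.1621 × 62.36 × 868.15 / 12100 = 0.7253 L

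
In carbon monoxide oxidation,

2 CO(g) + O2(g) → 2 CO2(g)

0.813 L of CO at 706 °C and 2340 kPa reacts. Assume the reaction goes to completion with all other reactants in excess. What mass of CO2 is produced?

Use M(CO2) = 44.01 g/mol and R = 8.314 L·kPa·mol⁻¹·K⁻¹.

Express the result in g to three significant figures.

n(CO) = PV/RT = (2340 × 0.813) / (8.314 × 979.15) = 0.2337 mol
n(CO2) = (2/2) × 0.2337 = 0.2337 mol
m(CO2) = 0.2337 × 44.01 = 10.29 g

10.3 g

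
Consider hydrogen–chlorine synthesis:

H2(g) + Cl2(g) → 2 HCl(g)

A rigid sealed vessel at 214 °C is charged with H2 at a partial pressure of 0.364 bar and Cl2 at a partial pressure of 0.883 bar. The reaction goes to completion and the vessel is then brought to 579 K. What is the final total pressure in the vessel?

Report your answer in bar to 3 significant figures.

1.48 bar

At constant V, partial pressures at 214 °C are proportional to moles, so apply stoichiometry directly to pressures.
P(Cl2) required for 0.364 bar of H2 = (1/1) × 0.364 = 0.3640 bar; available 0.883 bar, so H2 is limiting.
P(Cl2) remaining = 0.883 − (1/1) × 0.364 = 0.5190 bar
P(gaseous products) = (2)/1 × 0.364 = 0.7280 bar
P_total at 214 °C = 0.5190 + 0.7280 = 1.247 bar
Scaling to 579 K: P = 1.247 × 579/487.15 = 1.482 bar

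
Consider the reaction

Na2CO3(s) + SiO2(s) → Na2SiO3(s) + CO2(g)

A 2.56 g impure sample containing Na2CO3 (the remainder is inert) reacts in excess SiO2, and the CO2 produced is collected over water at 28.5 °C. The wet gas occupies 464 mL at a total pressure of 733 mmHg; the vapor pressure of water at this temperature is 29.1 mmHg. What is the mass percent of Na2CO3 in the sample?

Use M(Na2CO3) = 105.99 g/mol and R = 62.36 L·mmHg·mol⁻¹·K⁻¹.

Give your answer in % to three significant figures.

71.9 %

P(CO2) = 733 − 29.1 = 703.9 mmHg
n(CO2) = PV/RT = (703.9 × 0.4640) / (62.36 × 301.65) = 0.01736 mol
n(Na2CO3) = (1/1) × 0.01736 = 0.01736 mol
m(Na2CO3) = 0.01736 × 105.99 = 1.840 g
%Na2CO3 = 1.840 / 2.56 × 100 = 71.88%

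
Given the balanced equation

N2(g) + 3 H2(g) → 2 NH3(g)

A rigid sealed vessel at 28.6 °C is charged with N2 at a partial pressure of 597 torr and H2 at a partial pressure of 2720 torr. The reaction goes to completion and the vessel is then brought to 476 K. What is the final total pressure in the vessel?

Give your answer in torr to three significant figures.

At constant V, partial pressures at 28.6 °C are proportional to moles, so apply stoichiometry directly to pressures.
P(H2) required for 597 torr of N2 = (3/1) × 597 = 1791 torr; available 2720 torr, so N2 is limiting.
P(H2) remaining = 2720 − (3/1) × 597 = 929.0 torr
P(gaseous products) = (2)/1 × 597 = 1194 torr
P_total at 28.6 °C = 929.0 + 1194 = 2123 torr
Scaling to 476 K: P = 2123 × 476/301.75 = 3349 torr

3350 torr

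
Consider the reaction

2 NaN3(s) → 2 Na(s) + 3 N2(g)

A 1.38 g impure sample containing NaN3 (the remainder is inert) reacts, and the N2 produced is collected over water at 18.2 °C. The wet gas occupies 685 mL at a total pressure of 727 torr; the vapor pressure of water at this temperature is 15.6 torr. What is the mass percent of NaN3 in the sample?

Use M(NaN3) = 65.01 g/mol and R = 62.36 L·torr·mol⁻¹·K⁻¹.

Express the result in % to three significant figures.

84.2 %

P(N2) = 727 − 15.6 = 711.4 torr
n(N2) = PV/RT = (711.4 × 0.6850) / (62.36 × 291.35) = 0.02682 mol
n(NaN3) = (2/3) × 0.02682 = 0.01788 mol
m(NaN3) = 0.01788 × 65.01 = 1.162 g
%NaN3 = 1.162 / 1.38 × 100 = 84.20%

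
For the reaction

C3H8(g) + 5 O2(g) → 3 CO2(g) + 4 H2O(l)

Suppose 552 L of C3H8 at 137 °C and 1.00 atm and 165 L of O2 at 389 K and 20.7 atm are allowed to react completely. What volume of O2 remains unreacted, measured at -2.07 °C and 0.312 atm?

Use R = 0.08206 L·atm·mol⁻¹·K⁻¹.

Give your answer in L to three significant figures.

n(C3H8) = PV/RT = (1.00 × 552) / (0.08206 × 410.15) = 16.40 mol
n(O2) = PV/RT = (20.7 × 165) / (0.08206 × 389) = 107.0 mol
For 16.40 mol C3H8, stoichiometry requires (5/1) × 16.40 = 82.00 mol O2; 107.0 mol is available, so C3H8 is limiting.
n(O2) consumed = (5/1) × 16.40 = 82.00 mol; remaining = 107.0 − 82.00 = 25.00 mol
V(O2) = nRT/P = 25.00 × 0.08206 × 271.08 / 0.312 = 1782 L

1780 L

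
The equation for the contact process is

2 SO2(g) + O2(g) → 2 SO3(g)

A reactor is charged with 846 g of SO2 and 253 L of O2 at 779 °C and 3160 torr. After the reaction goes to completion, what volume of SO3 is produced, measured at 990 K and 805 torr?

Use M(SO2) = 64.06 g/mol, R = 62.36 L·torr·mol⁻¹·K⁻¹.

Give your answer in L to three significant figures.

1010 L

n(SO2) = 846 / 64.06 = 13.21 mol
n(O2) = PV/RT = (3160 × 253) / (62.36 × 1052.15) = 12.18 mol
For 13.21 mol SO2, stoichiometry requires (1/2) × 13.21 = 6.605 mol O2; 12.18 mol is available, so SO2 is limiting.
n(SO3) = (2/2) × 13.21 = 13.21 mol
V(SO3) = nRT/P = 13.21 × 62.36 × 990 / 805 = 1013 L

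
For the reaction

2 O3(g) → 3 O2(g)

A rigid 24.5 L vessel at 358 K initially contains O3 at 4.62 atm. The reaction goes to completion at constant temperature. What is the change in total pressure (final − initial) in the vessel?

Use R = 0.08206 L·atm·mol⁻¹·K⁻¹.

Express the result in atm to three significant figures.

At constant T and V, P ∝ n(gas): 2 mol gas → 3 mol gas.
P_final = (3/2) × 4.62 = 6.930 atm; ΔP = 6.930 − 4.62 = 2.310 atm

2.31 atm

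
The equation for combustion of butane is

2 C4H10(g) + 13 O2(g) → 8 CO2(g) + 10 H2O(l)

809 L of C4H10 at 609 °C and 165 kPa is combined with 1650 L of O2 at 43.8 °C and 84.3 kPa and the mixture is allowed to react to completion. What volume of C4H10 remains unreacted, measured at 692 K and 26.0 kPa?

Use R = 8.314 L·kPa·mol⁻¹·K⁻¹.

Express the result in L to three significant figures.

2230 L

n(C4H10) = PV/RT = (165 × 809) / (8.314 × 882.15) = 18.20 mol
n(O2) = PV/RT = (84.3 × 1650) / (8.314 × 316.95) = 52.79 mol
For 18.20 mol C4H10, stoichiometry requires (13/2) × 18.20 = 118.3 mol O2; 52.79 mol is available, so O2 is limiting.
n(C4H10) consumed = (2/13) × 52.79 = 8.122 mol; remaining = 18.20 − 8.122 = 10.08 mol
V(C4H10) = nRT/P = 10.08 × 8.314 × 692 / 26.0 = 2231 L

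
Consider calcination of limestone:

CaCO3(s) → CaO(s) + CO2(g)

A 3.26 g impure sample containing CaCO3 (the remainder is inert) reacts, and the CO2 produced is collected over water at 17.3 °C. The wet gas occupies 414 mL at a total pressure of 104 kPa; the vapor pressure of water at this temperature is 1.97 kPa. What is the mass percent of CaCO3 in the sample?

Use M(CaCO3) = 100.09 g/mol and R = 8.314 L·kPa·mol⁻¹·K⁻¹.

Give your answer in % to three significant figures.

53.7 %

P(CO2) = 104 − 1.97 = 102.0 kPa
n(CO2) = PV/RT = (102.0 × 0.4140) / (8.314 × 290.45) = 0.01749 mol
n(CaCO3) = (1/1) × 0.01749 = 0.01749 mol
m(CaCO3) = 0.01749 × 100.09 = 1.751 g
%CaCO3 = 1.751 / 3.26 × 100 = 53.71%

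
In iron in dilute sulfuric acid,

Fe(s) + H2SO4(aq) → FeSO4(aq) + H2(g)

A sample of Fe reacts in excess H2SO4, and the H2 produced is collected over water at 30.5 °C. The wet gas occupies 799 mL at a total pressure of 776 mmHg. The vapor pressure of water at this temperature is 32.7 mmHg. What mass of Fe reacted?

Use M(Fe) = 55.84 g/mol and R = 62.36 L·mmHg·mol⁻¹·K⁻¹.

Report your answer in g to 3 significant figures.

1.75 g

P(H2) = 776 − 32.7 = 743.3 mmHg
n(H2) = PV/RT = (743.3 × 0.7990) / (62.36 × 303.65) = 0.03136 mol
n(Fe) = (1/1) × 0.03136 = 0.03136 mol
m(Fe) = 0.03136 × 55.84 = 1.751 g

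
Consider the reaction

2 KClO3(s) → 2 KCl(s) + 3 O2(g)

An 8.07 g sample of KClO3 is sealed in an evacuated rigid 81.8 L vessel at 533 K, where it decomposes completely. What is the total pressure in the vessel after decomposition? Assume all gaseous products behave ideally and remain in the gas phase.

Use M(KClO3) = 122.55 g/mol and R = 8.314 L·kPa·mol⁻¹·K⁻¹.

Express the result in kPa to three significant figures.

5.35 kPa

n(KClO3) = 8.07 / 122.55 = 0.06585 mol
n(gas produced) = (3/2) × 0.06585 = 0.09878 mol
P = nRT/V = 0.09878 × 8.314 × 533 / 81.8 = 5.351 kPa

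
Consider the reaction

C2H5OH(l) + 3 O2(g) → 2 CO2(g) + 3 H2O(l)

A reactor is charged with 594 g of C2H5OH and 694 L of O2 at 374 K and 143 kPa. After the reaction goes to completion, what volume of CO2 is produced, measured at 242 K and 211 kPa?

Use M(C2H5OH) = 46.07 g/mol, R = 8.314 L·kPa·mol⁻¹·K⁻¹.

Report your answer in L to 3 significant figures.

n(C2H5OH) = 594 / 46.07 = 12.89 mol
n(O2) = PV/RT = (143 × 694) / (8.314 × 374) = 31.92 mol
For 12.89 mol C2H5OH, stoichiometry requires (3/1) × 12.89 = 38.67 mol O2; 31.92 mol is available, so O2 is limiting.
n(CO2) = (2/3) × 31.92 = 21.28 mol
V(CO2) = nRT/P = 21.28 × 8.314 × 242 / 211 = 202.9 L

203 L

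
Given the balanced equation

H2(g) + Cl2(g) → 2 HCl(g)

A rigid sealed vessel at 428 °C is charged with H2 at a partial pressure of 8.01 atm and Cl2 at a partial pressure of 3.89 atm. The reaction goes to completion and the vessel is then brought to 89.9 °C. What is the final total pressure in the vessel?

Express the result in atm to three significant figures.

With V and T fixed, P_i ∝ n_i, so the mole ratios apply directly to partial pressures at 428 °C.
P(Cl2) required for 8.01 atm of H2 = (1/1) × 8.01 = 8.010 atm; available 3.89 atm, so Cl2 is limiting.
P(H2) remaining = 8.01 − (1/1) × 3.89 = 4.120 atm
P(gaseous products) = (2)/1 × 3.89 = 7.780 atm
P_total at 428 °C = 4.120 + 7.780 = 11.90 atm
Scaling to 89.9 °C: P = 11.90 × 363.05/701.15 = 6.162 atm

6.16 atm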